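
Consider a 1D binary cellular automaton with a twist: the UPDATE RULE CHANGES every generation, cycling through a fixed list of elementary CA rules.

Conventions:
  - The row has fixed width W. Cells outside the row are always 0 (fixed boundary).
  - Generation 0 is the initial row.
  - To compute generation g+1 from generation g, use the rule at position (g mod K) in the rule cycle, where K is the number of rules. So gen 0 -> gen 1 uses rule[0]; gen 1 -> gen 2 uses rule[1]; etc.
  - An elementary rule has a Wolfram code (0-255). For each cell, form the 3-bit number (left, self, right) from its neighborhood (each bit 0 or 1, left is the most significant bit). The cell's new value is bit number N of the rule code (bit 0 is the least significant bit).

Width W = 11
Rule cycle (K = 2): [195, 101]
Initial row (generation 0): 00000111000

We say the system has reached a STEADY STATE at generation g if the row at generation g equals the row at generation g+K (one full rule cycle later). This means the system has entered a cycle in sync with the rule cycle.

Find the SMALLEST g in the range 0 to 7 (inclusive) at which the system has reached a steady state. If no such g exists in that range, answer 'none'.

Gen 0: 00000111000
Gen 1 (rule 195): 11111011011
Gen 2 (rule 101): 00001101101
Gen 3 (rule 195): 11110100100
Gen 4 (rule 101): 00011100101
Gen 5 (rule 195): 11101101000
Gen 6 (rule 101): 00110111011
Gen 7 (rule 195): 11010011001
Gen 8 (rule 101): 01110001001
Gen 9 (rule 195): 10110110010

Answer: none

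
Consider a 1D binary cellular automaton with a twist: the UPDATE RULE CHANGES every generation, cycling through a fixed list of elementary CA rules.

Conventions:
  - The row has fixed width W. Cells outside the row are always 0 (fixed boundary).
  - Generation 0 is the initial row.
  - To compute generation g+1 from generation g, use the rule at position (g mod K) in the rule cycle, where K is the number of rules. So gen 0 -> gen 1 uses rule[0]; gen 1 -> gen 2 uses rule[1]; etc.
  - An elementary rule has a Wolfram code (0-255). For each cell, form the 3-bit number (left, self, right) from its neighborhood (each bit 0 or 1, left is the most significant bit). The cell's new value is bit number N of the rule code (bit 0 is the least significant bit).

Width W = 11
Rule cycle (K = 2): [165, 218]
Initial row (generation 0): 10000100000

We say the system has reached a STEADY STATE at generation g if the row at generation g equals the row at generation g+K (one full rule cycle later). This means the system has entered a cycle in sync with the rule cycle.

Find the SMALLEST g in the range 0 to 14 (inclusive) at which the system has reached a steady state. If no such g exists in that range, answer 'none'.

Gen 0: 10000100000
Gen 1 (rule 165): 10110101111
Gen 2 (rule 218): 00110001111
Gen 3 (rule 165): 10000100110
Gen 4 (rule 218): 01001011111
Gen 5 (rule 165): 01001101110
Gen 6 (rule 218): 10111101111
Gen 7 (rule 165): 11011010110
Gen 8 (rule 218): 11011000111
Gen 9 (rule 165): 00100010010
Gen 10 (rule 218): 01010101101
Gen 11 (rule 165): 01111110011
Gen 12 (rule 218): 11111111111
Gen 13 (rule 165): 01111111110
Gen 14 (rule 218): 11111111111
Gen 15 (rule 165): 01111111110
Gen 16 (rule 218): 11111111111

Answer: 12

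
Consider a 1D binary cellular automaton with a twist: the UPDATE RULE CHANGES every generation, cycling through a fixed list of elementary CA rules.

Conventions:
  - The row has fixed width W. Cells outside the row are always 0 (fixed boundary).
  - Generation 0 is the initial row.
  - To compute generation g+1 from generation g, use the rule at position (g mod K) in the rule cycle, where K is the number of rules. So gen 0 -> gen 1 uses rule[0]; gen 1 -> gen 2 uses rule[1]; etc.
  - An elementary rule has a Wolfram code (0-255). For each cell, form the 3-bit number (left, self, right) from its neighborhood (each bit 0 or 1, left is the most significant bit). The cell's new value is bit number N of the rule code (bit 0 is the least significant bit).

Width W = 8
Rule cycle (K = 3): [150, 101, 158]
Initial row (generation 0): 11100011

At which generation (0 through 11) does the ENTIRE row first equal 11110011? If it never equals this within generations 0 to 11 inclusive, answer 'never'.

Gen 0: 11100011
Gen 1 (rule 150): 01010100
Gen 2 (rule 101): 01111101
Gen 3 (rule 158): 11111001
Gen 4 (rule 150): 01110111
Gen 5 (rule 101): 00011001
Gen 6 (rule 158): 00110111
Gen 7 (rule 150): 01000010
Gen 8 (rule 101): 01011010
Gen 9 (rule 158): 11010011
Gen 10 (rule 150): 00011100
Gen 11 (rule 101): 11000101

Answer: never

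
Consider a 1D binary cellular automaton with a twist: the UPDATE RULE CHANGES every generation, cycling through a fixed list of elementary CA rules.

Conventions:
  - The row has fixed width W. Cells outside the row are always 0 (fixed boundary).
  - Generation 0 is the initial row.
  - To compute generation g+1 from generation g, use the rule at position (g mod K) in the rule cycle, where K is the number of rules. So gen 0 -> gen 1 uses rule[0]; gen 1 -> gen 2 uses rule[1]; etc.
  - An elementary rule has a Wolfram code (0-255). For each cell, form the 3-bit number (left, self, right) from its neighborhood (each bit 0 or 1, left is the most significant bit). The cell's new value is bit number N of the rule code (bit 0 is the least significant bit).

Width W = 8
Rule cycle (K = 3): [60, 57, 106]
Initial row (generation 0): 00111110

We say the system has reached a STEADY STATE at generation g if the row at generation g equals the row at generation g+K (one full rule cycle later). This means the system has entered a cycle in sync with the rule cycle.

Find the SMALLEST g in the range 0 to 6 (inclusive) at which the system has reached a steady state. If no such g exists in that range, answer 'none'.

Gen 0: 00111110
Gen 1 (rule 60): 00100001
Gen 2 (rule 57): 10011100
Gen 3 (rule 106): 00110100
Gen 4 (rule 60): 00101110
Gen 5 (rule 57): 10011001
Gen 6 (rule 106): 00111010
Gen 7 (rule 60): 00100111
Gen 8 (rule 57): 10010100
Gen 9 (rule 106): 00101000

Answer: none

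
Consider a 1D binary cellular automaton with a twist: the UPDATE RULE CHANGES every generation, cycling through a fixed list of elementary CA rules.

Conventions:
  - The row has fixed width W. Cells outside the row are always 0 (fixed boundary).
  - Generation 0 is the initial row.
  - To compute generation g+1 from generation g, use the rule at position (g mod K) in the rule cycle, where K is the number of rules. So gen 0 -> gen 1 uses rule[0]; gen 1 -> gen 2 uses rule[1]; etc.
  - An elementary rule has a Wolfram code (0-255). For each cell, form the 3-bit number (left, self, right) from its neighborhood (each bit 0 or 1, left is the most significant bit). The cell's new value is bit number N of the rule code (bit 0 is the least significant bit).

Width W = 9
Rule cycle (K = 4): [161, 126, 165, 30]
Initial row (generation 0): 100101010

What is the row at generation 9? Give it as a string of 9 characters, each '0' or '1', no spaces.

Answer: 000001001

Derivation:
Gen 0: 100101010
Gen 1 (rule 161): 000010100
Gen 2 (rule 126): 000111110
Gen 3 (rule 165): 110011100
Gen 4 (rule 30): 101110010
Gen 5 (rule 161): 010100000
Gen 6 (rule 126): 111110000
Gen 7 (rule 165): 011100111
Gen 8 (rule 30): 110011100
Gen 9 (rule 161): 000001001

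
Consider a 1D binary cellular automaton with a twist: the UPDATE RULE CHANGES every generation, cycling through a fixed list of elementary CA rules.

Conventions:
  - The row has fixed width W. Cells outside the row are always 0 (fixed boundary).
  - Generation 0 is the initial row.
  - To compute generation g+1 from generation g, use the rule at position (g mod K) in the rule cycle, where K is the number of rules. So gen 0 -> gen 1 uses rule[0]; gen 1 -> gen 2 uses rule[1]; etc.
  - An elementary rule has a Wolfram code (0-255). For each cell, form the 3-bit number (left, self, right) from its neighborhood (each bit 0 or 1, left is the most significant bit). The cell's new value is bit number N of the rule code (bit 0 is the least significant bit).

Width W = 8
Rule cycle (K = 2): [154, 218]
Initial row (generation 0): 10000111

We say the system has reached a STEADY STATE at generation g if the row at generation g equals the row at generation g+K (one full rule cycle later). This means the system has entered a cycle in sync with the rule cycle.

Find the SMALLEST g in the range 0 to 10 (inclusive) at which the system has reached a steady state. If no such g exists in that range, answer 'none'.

Answer: 5

Derivation:
Gen 0: 10000111
Gen 1 (rule 154): 01001110
Gen 2 (rule 218): 10111111
Gen 3 (rule 154): 00111110
Gen 4 (rule 218): 01111111
Gen 5 (rule 154): 11111110
Gen 6 (rule 218): 11111111
Gen 7 (rule 154): 11111110
Gen 8 (rule 218): 11111111
Gen 9 (rule 154): 11111110
Gen 10 (rule 218): 11111111
Gen 11 (rule 154): 11111110
Gen 12 (rule 218): 11111111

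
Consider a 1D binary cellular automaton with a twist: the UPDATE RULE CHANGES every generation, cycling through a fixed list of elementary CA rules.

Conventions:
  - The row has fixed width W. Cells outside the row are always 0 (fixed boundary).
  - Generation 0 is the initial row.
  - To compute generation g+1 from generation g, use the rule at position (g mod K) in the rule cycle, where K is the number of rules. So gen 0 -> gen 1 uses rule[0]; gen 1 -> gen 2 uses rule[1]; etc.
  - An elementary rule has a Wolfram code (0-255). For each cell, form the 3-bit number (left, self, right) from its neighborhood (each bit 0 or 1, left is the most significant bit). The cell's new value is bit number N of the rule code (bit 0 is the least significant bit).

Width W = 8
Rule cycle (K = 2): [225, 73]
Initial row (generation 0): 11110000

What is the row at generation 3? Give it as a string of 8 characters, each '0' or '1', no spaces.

Answer: 00101010

Derivation:
Gen 0: 11110000
Gen 1 (rule 225): 01110111
Gen 2 (rule 73): 01010101
Gen 3 (rule 225): 00101010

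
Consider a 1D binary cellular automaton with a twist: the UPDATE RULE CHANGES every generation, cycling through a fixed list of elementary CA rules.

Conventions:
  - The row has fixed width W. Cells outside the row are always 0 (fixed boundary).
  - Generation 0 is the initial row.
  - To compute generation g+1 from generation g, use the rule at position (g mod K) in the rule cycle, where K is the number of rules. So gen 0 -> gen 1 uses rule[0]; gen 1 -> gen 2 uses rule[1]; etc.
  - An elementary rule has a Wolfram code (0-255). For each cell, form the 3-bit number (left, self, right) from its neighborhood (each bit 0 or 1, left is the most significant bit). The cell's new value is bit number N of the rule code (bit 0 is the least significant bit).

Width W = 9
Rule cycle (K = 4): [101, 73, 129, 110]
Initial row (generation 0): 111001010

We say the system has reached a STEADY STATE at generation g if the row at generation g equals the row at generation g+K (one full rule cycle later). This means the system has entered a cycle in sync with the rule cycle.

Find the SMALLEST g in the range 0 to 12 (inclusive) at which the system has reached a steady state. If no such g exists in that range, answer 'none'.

Answer: 9

Derivation:
Gen 0: 111001010
Gen 1 (rule 101): 001001110
Gen 2 (rule 73): 100001010
Gen 3 (rule 129): 001100000
Gen 4 (rule 110): 011100000
Gen 5 (rule 101): 000101111
Gen 6 (rule 73): 110001001
Gen 7 (rule 129): 000100000
Gen 8 (rule 110): 001100000
Gen 9 (rule 101): 100101111
Gen 10 (rule 73): 000001001
Gen 11 (rule 129): 111100000
Gen 12 (rule 110): 100100000
Gen 13 (rule 101): 100101111
Gen 14 (rule 73): 000001001
Gen 15 (rule 129): 111100000
Gen 16 (rule 110): 100100000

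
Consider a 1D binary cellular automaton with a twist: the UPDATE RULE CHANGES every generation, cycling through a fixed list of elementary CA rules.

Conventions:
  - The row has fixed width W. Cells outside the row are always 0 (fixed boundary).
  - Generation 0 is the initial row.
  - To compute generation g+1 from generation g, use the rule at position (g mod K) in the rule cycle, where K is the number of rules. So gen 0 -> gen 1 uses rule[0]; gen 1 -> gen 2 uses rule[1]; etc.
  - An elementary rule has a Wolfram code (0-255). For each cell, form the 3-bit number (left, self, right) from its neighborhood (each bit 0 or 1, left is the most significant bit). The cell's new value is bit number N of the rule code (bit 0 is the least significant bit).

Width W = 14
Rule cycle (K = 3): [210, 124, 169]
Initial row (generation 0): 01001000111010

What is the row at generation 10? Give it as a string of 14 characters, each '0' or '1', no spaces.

Answer: 00011100011010

Derivation:
Gen 0: 01001000111010
Gen 1 (rule 210): 10110101011001
Gen 2 (rule 124): 11111111111101
Gen 3 (rule 169): 11111111111010
Gen 4 (rule 210): 01111111111001
Gen 5 (rule 124): 01000000001101
Gen 6 (rule 169): 00011111101010
Gen 7 (rule 210): 00101111100001
Gen 8 (rule 124): 00111000110001
Gen 9 (rule 169): 10110010100100
Gen 10 (rule 210): 00011100011010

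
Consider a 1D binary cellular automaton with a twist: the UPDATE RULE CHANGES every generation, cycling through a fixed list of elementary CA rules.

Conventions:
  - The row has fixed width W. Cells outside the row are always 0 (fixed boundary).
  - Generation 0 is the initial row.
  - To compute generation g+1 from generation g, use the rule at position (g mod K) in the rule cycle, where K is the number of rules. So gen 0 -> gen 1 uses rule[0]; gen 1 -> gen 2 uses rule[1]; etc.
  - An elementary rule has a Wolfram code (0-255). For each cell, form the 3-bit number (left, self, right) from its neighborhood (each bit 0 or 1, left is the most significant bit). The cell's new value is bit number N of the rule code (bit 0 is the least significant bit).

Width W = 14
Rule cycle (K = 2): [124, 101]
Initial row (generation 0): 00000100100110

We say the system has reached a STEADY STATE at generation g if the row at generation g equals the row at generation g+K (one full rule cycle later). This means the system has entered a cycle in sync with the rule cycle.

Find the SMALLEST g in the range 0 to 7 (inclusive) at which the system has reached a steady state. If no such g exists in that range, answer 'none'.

Gen 0: 00000100100110
Gen 1 (rule 124): 00000110110111
Gen 2 (rule 101): 11110011011001
Gen 3 (rule 124): 10011011111101
Gen 4 (rule 101): 10001100000111
Gen 5 (rule 124): 11001110000101
Gen 6 (rule 101): 01000010110111
Gen 7 (rule 124): 01100011111101
Gen 8 (rule 101): 00101000000111
Gen 9 (rule 124): 00111100000101

Answer: none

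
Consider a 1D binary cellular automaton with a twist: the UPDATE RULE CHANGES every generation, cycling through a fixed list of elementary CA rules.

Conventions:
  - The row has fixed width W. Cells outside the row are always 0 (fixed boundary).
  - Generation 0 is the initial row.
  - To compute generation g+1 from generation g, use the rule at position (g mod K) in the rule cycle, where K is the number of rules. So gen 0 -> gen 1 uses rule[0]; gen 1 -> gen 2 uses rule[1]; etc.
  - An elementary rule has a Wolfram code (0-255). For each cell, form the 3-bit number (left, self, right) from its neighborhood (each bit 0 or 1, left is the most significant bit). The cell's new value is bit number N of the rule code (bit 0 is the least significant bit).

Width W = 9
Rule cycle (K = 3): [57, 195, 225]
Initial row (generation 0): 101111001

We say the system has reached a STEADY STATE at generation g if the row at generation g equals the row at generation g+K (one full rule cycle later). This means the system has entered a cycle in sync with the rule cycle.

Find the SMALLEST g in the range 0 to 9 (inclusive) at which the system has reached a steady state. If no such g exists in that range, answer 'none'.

Answer: none

Derivation:
Gen 0: 101111001
Gen 1 (rule 57): 011000100
Gen 2 (rule 195): 101011001
Gen 3 (rule 225): 010101000
Gen 4 (rule 57): 001010111
Gen 5 (rule 195): 110000011
Gen 6 (rule 225): 010111001
Gen 7 (rule 57): 001100100
Gen 8 (rule 195): 110101001
Gen 9 (rule 225): 011010000
Gen 10 (rule 57): 010101111
Gen 11 (rule 195): 100000111
Gen 12 (rule 225): 001110011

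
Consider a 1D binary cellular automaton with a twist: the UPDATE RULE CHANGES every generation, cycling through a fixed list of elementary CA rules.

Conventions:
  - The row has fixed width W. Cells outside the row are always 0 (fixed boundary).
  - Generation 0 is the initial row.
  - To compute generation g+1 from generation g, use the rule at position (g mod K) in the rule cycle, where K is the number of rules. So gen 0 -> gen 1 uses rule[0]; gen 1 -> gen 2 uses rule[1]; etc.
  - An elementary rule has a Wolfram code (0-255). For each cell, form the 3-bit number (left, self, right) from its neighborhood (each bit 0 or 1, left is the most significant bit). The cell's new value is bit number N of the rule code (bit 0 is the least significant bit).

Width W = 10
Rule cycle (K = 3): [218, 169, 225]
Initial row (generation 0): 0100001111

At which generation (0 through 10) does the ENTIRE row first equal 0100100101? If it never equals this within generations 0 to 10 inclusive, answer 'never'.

Answer: never

Derivation:
Gen 0: 0100001111
Gen 1 (rule 218): 1010011111
Gen 2 (rule 169): 0100011110
Gen 3 (rule 225): 0001001110
Gen 4 (rule 218): 0010111111
Gen 5 (rule 169): 1001111110
Gen 6 (rule 225): 0000111110
Gen 7 (rule 218): 0001111111
Gen 8 (rule 169): 1101111110
Gen 9 (rule 225): 0110111110
Gen 10 (rule 218): 1110111111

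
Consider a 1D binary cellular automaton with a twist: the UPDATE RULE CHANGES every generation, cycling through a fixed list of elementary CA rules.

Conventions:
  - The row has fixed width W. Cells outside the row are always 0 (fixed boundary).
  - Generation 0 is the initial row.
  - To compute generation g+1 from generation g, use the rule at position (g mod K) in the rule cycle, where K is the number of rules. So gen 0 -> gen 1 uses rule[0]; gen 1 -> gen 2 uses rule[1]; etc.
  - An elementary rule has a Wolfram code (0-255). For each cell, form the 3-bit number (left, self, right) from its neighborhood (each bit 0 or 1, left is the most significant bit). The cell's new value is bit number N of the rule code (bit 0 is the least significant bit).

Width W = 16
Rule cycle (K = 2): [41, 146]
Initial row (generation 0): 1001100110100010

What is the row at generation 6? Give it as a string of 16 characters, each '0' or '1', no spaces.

Gen 0: 1001100110100010
Gen 1 (rule 41): 0001000101001000
Gen 2 (rule 146): 0010101000110100
Gen 3 (rule 41): 1001010010101001
Gen 4 (rule 146): 0110001100000110
Gen 5 (rule 41): 0100101001110100
Gen 6 (rule 146): 1011000110100010

Answer: 1011000110100010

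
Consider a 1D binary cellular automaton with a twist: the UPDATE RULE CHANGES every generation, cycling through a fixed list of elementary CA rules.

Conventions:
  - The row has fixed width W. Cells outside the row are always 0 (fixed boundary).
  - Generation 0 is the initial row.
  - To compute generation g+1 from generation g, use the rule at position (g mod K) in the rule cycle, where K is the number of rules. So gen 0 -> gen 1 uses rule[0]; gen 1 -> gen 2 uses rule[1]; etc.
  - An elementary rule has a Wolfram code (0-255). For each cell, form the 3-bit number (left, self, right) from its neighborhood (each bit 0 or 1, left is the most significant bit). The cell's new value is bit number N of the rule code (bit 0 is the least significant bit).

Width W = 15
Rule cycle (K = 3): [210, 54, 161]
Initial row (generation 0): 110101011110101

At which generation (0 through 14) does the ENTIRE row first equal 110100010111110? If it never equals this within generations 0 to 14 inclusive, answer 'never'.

Gen 0: 110101011110101
Gen 1 (rule 210): 010000001110000
Gen 2 (rule 54): 111000010001000
Gen 3 (rule 161): 010011000100011
Gen 4 (rule 210): 101101101010101
Gen 5 (rule 54): 110010011111111
Gen 6 (rule 161): 000000001111110
Gen 7 (rule 210): 000000010111111
Gen 8 (rule 54): 000000111000000
Gen 9 (rule 161): 111110010011111
Gen 10 (rule 210): 011111101101111
Gen 11 (rule 54): 100000010010000
Gen 12 (rule 161): 001111000000111
Gen 13 (rule 210): 010111100001011
Gen 14 (rule 54): 111000010011100

Answer: never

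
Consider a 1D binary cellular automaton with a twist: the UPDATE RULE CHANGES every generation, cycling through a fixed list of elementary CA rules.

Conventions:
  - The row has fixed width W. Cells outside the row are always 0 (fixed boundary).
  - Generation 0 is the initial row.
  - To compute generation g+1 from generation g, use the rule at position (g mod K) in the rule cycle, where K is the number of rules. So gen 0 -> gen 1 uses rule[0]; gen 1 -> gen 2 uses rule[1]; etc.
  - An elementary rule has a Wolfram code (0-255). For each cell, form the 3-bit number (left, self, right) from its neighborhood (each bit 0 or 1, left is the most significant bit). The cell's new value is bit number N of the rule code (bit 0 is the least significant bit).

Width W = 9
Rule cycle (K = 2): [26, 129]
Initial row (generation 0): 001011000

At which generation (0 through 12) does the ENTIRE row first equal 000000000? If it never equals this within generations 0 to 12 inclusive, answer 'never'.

Gen 0: 001011000
Gen 1 (rule 26): 010010100
Gen 2 (rule 129): 000000001
Gen 3 (rule 26): 000000010
Gen 4 (rule 129): 111111000
Gen 5 (rule 26): 100000100
Gen 6 (rule 129): 001110001
Gen 7 (rule 26): 011001010
Gen 8 (rule 129): 000000000
Gen 9 (rule 26): 000000000
Gen 10 (rule 129): 111111111
Gen 11 (rule 26): 100000000
Gen 12 (rule 129): 001111111

Answer: 8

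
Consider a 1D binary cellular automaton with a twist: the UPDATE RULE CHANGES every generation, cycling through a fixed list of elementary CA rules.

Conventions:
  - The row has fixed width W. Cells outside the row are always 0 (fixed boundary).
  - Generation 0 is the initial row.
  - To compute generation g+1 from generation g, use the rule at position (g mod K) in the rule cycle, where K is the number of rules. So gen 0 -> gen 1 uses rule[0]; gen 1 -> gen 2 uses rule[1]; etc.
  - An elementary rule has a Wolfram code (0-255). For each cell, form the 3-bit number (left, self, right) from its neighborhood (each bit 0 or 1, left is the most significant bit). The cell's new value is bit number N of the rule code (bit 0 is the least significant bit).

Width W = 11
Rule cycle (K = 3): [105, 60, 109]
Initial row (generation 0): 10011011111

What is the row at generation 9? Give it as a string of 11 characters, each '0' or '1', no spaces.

Gen 0: 10011011111
Gen 1 (rule 105): 00011110001
Gen 2 (rule 60): 00010001001
Gen 3 (rule 109): 11010101001
Gen 4 (rule 105): 11101010000
Gen 5 (rule 60): 10011111000
Gen 6 (rule 109): 10010001011
Gen 7 (rule 105): 00000100111
Gen 8 (rule 60): 00000110100
Gen 9 (rule 109): 11110111101

Answer: 11110111101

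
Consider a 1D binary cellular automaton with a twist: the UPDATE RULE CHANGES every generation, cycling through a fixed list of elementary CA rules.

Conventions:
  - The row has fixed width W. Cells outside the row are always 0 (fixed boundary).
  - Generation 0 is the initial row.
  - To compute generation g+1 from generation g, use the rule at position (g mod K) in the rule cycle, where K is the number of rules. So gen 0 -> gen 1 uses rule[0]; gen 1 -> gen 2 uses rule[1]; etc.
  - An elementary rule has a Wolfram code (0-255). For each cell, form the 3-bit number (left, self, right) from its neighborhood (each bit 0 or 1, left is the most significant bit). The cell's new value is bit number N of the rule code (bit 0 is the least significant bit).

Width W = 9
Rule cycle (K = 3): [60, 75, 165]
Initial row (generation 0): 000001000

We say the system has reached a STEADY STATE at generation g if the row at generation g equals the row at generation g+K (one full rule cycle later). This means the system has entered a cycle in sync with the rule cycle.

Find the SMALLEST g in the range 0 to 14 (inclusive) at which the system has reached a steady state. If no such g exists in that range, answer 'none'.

Answer: none

Derivation:
Gen 0: 000001000
Gen 1 (rule 60): 000001100
Gen 2 (rule 75): 111111101
Gen 3 (rule 165): 011111011
Gen 4 (rule 60): 010000110
Gen 5 (rule 75): 100111110
Gen 6 (rule 165): 100011100
Gen 7 (rule 60): 110010010
Gen 8 (rule 75): 110100100
Gen 9 (rule 165): 001100101
Gen 10 (rule 60): 001010111
Gen 11 (rule 75): 110000101
Gen 12 (rule 165): 000110111
Gen 13 (rule 60): 000101100
Gen 14 (rule 75): 111001101
Gen 15 (rule 165): 010000011
Gen 16 (rule 60): 011000010
Gen 17 (rule 75): 111011100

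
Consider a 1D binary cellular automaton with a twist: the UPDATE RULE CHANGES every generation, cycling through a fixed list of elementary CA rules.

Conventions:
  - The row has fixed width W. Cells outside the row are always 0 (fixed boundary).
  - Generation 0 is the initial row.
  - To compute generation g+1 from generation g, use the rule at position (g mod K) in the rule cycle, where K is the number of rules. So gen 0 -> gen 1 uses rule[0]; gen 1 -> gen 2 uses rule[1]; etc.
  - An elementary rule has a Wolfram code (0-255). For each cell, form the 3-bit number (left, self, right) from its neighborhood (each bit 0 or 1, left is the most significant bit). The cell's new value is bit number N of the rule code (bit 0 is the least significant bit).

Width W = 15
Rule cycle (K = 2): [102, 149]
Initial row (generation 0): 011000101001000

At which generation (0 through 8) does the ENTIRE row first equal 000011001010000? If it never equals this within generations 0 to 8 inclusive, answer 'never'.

Gen 0: 011000101001000
Gen 1 (rule 102): 101001111011000
Gen 2 (rule 149): 101100110000111
Gen 3 (rule 102): 110101010001001
Gen 4 (rule 149): 000101011101101
Gen 5 (rule 102): 001111100110111
Gen 6 (rule 149): 100111010000010
Gen 7 (rule 102): 101001110000110
Gen 8 (rule 149): 101100101110001

Answer: never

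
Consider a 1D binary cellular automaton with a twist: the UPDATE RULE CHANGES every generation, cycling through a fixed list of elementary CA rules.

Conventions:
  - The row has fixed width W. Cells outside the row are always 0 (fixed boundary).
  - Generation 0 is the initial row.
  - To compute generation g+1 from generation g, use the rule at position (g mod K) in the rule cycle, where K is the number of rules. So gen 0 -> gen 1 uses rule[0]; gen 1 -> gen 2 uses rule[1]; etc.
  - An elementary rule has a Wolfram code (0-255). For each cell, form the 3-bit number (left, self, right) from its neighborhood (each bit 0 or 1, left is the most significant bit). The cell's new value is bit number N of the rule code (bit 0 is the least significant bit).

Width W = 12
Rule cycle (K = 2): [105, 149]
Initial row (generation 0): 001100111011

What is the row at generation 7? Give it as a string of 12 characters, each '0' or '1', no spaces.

Gen 0: 001100111011
Gen 1 (rule 105): 101100101111
Gen 2 (rule 149): 100010100110
Gen 3 (rule 105): 001001000110
Gen 4 (rule 149): 101101110001
Gen 5 (rule 105): 011111010100
Gen 6 (rule 149): 001110010111
Gen 7 (rule 105): 101010001101

Answer: 101010001101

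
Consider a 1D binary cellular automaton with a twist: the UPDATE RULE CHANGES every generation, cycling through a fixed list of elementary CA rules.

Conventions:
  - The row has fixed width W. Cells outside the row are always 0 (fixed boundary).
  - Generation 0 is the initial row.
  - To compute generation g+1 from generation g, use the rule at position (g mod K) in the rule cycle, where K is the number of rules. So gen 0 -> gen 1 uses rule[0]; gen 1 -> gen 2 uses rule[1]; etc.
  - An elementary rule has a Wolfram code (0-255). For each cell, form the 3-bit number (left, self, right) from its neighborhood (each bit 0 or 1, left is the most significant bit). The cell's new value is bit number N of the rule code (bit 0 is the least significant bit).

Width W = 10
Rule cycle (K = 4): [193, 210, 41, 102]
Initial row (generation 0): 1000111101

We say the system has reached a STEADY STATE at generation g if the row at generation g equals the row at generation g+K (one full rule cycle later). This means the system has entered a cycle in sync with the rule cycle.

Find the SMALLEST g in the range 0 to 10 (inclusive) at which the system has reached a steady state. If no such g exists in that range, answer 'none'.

Answer: none

Derivation:
Gen 0: 1000111101
Gen 1 (rule 193): 0010011100
Gen 2 (rule 210): 0101101110
Gen 3 (rule 41): 0011011000
Gen 4 (rule 102): 0101101000
Gen 5 (rule 193): 0000100011
Gen 6 (rule 210): 0001010101
Gen 7 (rule 41): 1100101010
Gen 8 (rule 102): 0101111110
Gen 9 (rule 193): 0000111110
Gen 10 (rule 210): 0001011111
Gen 11 (rule 41): 1100110000
Gen 12 (rule 102): 0101010000
Gen 13 (rule 193): 0000000111
Gen 14 (rule 210): 0000001011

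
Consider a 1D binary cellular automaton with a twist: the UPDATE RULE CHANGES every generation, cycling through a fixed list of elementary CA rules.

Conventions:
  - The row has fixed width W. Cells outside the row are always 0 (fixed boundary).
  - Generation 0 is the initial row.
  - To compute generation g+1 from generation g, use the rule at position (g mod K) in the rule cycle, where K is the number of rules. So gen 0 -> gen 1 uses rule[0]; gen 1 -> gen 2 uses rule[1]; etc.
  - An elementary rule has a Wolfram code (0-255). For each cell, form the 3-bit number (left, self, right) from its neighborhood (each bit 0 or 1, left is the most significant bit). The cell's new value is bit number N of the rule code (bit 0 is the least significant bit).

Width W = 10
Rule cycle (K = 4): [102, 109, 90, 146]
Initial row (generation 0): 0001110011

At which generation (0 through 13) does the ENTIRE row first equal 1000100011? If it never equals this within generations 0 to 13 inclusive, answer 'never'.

Gen 0: 0001110011
Gen 1 (rule 102): 0010010101
Gen 2 (rule 109): 1010011111
Gen 3 (rule 90): 0001110001
Gen 4 (rule 146): 0010101010
Gen 5 (rule 102): 0111111110
Gen 6 (rule 109): 0100000010
Gen 7 (rule 90): 1010000101
Gen 8 (rule 146): 0001001000
Gen 9 (rule 102): 0011011000
Gen 10 (rule 109): 1011111011
Gen 11 (rule 90): 0010001011
Gen 12 (rule 146): 0101010000
Gen 13 (rule 102): 1111110000

Answer: never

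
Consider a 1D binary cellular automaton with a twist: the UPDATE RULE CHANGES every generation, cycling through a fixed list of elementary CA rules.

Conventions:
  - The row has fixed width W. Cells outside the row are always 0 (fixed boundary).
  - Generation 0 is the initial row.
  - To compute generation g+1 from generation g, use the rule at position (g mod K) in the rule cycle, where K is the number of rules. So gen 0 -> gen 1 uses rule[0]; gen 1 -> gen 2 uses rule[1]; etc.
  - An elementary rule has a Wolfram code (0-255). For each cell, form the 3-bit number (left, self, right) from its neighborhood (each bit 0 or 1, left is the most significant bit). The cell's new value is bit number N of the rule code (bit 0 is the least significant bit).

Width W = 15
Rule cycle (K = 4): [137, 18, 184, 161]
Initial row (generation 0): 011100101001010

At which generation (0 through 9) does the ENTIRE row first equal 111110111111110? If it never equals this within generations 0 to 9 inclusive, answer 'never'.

Answer: 5

Derivation:
Gen 0: 011100101001010
Gen 1 (rule 137): 011000000000000
Gen 2 (rule 18): 100100000000000
Gen 3 (rule 184): 010010000000000
Gen 4 (rule 161): 000000111111111
Gen 5 (rule 137): 111110111111110
Gen 6 (rule 18): 000000000000001
Gen 7 (rule 184): 000000000000000
Gen 8 (rule 161): 111111111111111
Gen 9 (rule 137): 111111111111110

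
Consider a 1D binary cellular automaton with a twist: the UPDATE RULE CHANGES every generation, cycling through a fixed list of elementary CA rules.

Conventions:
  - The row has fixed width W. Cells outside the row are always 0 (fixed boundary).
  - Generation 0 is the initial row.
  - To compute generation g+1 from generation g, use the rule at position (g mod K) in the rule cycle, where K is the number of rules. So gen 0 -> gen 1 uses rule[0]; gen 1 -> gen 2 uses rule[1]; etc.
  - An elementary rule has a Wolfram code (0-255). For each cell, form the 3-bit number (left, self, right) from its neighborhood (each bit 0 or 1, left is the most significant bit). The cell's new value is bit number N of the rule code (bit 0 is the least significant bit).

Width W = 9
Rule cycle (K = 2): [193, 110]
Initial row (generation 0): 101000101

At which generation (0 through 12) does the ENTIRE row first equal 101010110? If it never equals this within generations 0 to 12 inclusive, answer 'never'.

Gen 0: 101000101
Gen 1 (rule 193): 000010000
Gen 2 (rule 110): 000110000
Gen 3 (rule 193): 110010111
Gen 4 (rule 110): 110111101
Gen 5 (rule 193): 010011100
Gen 6 (rule 110): 110110100
Gen 7 (rule 193): 010010001
Gen 8 (rule 110): 110110011
Gen 9 (rule 193): 010010001
Gen 10 (rule 110): 110110011
Gen 11 (rule 193): 010010001
Gen 12 (rule 110): 110110011

Answer: never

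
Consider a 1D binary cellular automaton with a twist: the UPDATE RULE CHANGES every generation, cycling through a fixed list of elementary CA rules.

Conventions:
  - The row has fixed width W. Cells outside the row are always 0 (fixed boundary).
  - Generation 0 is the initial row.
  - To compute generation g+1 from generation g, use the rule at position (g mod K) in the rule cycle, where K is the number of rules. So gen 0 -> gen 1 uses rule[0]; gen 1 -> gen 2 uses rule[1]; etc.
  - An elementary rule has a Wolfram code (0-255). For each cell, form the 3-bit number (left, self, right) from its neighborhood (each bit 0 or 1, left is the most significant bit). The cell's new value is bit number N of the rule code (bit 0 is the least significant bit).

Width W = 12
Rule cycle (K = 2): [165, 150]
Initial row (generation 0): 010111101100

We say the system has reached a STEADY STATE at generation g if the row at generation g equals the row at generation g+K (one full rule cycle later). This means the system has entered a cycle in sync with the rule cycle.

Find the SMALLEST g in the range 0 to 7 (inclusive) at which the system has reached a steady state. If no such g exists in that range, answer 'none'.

Answer: none

Derivation:
Gen 0: 010111101100
Gen 1 (rule 165): 011011010001
Gen 2 (rule 150): 100000011011
Gen 3 (rule 165): 101111000100
Gen 4 (rule 150): 100110101110
Gen 5 (rule 165): 100001110100
Gen 6 (rule 150): 110010100110
Gen 7 (rule 165): 000011100000
Gen 8 (rule 150): 000101010000
Gen 9 (rule 165): 110111110111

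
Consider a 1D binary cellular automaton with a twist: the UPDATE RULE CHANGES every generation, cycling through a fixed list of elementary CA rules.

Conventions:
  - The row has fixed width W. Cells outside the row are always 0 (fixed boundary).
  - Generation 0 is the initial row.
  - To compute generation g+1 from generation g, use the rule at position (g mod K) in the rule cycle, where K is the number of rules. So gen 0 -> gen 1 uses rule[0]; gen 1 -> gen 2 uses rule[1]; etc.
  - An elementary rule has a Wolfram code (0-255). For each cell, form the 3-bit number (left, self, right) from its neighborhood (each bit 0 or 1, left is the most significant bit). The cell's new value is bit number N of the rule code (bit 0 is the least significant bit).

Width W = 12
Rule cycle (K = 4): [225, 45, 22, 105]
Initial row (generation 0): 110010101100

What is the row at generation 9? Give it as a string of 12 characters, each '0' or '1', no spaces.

Gen 0: 110010101100
Gen 1 (rule 225): 010001010101
Gen 2 (rule 45): 010101111111
Gen 3 (rule 22): 110100000000
Gen 4 (rule 105): 111001111111
Gen 5 (rule 225): 011000111111
Gen 6 (rule 45): 010010100000
Gen 7 (rule 22): 111110110000
Gen 8 (rule 105): 100011110111
Gen 9 (rule 225): 001001111011

Answer: 001001111011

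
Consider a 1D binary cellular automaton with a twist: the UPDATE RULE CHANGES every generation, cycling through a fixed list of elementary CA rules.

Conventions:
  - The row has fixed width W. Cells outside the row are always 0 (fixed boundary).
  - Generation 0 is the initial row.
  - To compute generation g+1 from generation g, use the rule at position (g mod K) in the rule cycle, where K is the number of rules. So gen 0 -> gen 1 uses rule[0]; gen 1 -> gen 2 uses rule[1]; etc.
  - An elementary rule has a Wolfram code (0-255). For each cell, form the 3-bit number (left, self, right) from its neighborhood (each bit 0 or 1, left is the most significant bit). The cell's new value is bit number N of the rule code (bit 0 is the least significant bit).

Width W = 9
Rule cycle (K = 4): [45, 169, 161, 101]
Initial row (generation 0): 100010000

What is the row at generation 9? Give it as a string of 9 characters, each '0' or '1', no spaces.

Gen 0: 100010000
Gen 1 (rule 45): 101010111
Gen 2 (rule 169): 010101110
Gen 3 (rule 161): 001010100
Gen 4 (rule 101): 101111101
Gen 5 (rule 45): 111000011
Gen 6 (rule 169): 110011010
Gen 7 (rule 161): 000000100
Gen 8 (rule 101): 111110101
Gen 9 (rule 45): 100001111

Answer: 100001111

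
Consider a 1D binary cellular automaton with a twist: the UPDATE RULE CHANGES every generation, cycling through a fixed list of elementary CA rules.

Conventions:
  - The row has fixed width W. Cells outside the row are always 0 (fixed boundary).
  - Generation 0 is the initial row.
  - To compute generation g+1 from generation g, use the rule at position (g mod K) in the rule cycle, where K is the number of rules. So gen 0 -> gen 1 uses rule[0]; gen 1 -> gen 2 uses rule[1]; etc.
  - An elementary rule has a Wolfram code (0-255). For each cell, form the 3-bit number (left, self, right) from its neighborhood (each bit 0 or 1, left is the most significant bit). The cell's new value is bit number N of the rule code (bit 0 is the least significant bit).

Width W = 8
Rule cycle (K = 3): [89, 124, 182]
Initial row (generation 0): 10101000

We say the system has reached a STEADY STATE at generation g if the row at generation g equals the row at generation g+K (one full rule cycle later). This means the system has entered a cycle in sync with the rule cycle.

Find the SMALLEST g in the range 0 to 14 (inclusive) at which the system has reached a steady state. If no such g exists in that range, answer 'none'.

Answer: 10

Derivation:
Gen 0: 10101000
Gen 1 (rule 89): 00000111
Gen 2 (rule 124): 00000101
Gen 3 (rule 182): 00001111
Gen 4 (rule 89): 11101001
Gen 5 (rule 124): 10111101
Gen 6 (rule 182): 11011011
Gen 7 (rule 89): 11011011
Gen 8 (rule 124): 11111111
Gen 9 (rule 182): 01111110
Gen 10 (rule 89): 01000011
Gen 11 (rule 124): 01100011
Gen 12 (rule 182): 10010100
Gen 13 (rule 89): 01000011
Gen 14 (rule 124): 01100011
Gen 15 (rule 182): 10010100
Gen 16 (rule 89): 01000011
Gen 17 (rule 124): 01100011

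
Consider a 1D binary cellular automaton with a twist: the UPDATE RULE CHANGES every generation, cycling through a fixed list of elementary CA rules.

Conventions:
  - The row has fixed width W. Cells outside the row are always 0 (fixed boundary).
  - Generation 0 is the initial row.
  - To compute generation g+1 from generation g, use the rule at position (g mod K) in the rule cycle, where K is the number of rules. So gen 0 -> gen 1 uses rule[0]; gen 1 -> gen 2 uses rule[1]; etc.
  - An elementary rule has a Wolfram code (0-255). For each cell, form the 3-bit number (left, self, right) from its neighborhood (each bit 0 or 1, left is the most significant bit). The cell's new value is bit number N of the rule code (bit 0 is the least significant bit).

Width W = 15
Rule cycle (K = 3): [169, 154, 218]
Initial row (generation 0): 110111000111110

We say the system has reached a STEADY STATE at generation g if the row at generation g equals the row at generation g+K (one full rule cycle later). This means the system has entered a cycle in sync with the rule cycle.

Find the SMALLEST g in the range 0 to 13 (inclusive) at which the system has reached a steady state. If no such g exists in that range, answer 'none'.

Gen 0: 110111000111110
Gen 1 (rule 169): 101110010111100
Gen 2 (rule 154): 001101100111010
Gen 3 (rule 218): 011101111111001
Gen 4 (rule 169): 011011111110000
Gen 5 (rule 154): 110011111101000
Gen 6 (rule 218): 111111111100100
Gen 7 (rule 169): 111111111000001
Gen 8 (rule 154): 111111110100010
Gen 9 (rule 218): 111111110010101
Gen 10 (rule 169): 111111100001010
Gen 11 (rule 154): 111111010010001
Gen 12 (rule 218): 111111001101010
Gen 13 (rule 169): 111110001010100
Gen 14 (rule 154): 111101010000010
Gen 15 (rule 218): 111100001000101
Gen 16 (rule 169): 111001100010010

Answer: none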